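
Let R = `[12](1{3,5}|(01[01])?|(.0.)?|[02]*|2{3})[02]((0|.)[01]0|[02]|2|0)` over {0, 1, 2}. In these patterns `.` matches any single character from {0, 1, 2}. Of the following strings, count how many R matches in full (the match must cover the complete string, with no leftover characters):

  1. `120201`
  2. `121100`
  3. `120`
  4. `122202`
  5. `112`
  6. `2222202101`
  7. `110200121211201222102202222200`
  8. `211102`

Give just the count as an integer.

3

1 → no match
2 → no match
3 → match
4 → match
5 → no match
6 → no match
7 → no match
8 → match
Total matched: 3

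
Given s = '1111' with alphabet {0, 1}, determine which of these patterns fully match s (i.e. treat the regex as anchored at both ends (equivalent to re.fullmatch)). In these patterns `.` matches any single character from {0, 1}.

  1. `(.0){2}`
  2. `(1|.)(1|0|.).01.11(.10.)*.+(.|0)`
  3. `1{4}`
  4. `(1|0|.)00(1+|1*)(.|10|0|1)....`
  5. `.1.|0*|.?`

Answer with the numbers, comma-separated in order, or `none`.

3

1 → no match — must end with '0'
2 → no match
3 → match
4 → no match
5 → no match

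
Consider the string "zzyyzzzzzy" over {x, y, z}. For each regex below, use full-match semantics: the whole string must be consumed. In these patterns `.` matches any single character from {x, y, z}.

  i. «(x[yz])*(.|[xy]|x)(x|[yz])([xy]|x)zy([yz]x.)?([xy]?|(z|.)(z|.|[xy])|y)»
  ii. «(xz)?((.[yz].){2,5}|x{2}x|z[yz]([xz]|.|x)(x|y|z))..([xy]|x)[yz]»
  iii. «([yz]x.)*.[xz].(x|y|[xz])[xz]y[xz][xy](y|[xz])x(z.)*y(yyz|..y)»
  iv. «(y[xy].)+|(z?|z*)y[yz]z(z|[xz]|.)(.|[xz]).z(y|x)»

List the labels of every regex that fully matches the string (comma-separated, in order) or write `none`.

iv

i → no match
ii → no match
iii → no match
iv → match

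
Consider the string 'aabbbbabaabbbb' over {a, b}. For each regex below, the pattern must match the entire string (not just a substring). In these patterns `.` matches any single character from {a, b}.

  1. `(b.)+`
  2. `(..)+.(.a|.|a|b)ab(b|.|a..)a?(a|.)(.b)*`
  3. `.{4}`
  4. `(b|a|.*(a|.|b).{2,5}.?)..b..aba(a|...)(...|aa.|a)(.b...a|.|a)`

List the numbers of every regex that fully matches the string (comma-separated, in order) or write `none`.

2, 4

1 → no match — must start with 'b'
2 → match
3 → no match
4 → match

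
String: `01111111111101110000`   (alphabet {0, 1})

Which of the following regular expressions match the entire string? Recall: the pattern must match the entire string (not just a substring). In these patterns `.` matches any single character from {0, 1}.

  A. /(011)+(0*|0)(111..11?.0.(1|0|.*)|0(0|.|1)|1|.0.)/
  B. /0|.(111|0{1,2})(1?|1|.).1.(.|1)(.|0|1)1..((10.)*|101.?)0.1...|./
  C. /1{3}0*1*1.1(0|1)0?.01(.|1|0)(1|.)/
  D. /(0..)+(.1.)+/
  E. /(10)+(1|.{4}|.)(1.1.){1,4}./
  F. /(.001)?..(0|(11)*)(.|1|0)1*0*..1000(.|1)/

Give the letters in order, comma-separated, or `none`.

A → no match
B → no match
C → no match — must start with `1`
D → no match
E → no match — must start with `10`
F → match

F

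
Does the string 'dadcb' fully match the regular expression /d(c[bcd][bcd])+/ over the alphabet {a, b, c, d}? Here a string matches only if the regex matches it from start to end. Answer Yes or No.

No

Every match must start with 'dc', but 'dadcb' does not.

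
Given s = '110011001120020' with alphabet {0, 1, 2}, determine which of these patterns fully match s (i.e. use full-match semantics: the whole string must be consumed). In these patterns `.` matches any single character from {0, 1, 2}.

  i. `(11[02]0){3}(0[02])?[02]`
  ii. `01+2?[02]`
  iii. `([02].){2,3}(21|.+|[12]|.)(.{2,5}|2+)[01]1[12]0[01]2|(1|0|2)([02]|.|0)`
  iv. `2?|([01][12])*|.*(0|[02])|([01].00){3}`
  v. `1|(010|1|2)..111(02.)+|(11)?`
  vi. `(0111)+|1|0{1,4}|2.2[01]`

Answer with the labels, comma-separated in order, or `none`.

i, iv

i → match
ii → no match — must start with '01'
iii → no match
iv → match
v → no match
vi → no match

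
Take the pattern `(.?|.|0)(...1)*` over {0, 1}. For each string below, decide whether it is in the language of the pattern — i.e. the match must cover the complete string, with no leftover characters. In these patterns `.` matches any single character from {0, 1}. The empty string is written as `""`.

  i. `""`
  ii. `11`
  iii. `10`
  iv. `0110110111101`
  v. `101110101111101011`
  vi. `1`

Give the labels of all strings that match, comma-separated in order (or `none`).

i, iv, vi

i → match
ii → no match
iii → no match
iv → match
v → no match
vi → match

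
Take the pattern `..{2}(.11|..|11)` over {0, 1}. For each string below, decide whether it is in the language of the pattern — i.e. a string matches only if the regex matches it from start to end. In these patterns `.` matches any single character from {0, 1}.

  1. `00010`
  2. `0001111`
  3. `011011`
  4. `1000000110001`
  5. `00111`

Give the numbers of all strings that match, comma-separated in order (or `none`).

1, 3, 5

1 → match
2 → no match
3 → match
4 → no match
5 → match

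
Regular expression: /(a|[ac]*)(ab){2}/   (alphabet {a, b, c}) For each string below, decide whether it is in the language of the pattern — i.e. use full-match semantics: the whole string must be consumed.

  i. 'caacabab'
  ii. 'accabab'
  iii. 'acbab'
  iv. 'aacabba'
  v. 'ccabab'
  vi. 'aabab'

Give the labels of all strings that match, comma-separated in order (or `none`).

i → match
ii → match
iii → no match
iv → no match — must end with 'ab'
v → match
vi → match

i, ii, v, vi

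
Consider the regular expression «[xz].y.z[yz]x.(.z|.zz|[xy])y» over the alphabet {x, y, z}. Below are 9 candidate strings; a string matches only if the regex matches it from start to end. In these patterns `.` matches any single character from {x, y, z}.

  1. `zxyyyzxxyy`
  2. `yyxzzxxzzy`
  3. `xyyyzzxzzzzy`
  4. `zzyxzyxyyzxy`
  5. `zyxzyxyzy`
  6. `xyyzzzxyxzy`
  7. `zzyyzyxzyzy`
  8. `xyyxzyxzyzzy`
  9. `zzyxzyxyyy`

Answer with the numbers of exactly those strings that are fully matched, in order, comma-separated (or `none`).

3, 6, 7, 8, 9

1. `zxyyyzxxyy` → no match
2. `yyxzzxxzzy` → no match
3. `xyyyzzxzzzzy` → match
4. `zzyxzyxyyzxy` → no match
5. `zyxzyxyzy` → no match
6. `xyyzzzxyxzy` → match
7. `zzyyzyxzyzy` → match
8. `xyyxzyxzyzzy` → match
9. `zzyxzyxyyy` → match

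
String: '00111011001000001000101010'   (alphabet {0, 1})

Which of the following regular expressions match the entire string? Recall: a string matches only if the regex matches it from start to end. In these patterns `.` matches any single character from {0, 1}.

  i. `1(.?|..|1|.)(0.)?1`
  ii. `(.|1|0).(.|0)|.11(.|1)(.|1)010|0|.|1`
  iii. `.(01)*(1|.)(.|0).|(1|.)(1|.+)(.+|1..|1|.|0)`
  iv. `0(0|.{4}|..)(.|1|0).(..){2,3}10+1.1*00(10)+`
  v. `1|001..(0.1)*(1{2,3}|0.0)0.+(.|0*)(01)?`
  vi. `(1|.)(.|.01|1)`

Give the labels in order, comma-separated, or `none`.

i → no match — must start with '1'
ii → no match
iii → match
iv → match
v → match
vi → no match

iii, iv, v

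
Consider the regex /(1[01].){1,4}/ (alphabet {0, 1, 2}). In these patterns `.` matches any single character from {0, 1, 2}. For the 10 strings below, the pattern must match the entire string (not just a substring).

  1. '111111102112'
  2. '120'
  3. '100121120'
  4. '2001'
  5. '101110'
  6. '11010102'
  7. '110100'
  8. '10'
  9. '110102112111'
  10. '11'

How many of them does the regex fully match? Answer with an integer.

1 → match
2 → no match
3 → no match
4 → no match — must start with '1'
5 → match
6 → no match
7 → match
8 → no match
9 → match
10 → no match
Total matched: 4

4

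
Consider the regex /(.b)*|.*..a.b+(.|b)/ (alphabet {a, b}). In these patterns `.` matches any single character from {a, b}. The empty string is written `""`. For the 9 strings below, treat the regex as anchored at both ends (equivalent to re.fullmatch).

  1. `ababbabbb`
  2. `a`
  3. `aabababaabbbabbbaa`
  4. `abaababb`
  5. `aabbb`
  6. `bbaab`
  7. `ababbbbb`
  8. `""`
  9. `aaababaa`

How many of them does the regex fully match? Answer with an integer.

3

1. `ababbabbb` → match
2. `a` → no match
3 → no match
4. `abaababb` → no match
5. `aabbb` → no match
6. `bbaab` → no match
7. `ababbbbb` → match
8. `""` → match
9. `aaababaa` → no match
Total matched: 3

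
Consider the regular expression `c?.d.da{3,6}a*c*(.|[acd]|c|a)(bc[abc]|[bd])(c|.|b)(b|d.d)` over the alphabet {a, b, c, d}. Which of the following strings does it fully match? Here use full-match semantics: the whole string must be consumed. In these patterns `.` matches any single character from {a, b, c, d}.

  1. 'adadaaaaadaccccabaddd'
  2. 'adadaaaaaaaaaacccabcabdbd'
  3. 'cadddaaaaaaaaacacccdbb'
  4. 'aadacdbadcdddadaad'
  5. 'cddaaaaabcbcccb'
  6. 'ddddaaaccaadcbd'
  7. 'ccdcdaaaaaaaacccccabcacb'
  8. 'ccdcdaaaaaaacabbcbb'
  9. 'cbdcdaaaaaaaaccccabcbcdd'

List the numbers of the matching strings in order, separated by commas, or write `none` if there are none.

2, 7

1 → no match
2 → match
3 → no match
4 → no match
5 → no match
6 → no match
7 → match
8 → no match
9 → no match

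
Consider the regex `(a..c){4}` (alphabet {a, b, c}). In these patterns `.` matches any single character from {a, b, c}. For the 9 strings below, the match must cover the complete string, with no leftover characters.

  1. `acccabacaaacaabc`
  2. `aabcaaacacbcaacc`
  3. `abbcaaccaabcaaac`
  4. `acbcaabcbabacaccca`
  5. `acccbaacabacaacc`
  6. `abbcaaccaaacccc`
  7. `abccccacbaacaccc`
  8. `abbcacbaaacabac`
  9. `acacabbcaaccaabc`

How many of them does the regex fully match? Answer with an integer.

4

1 → match
2 → match
3 → match
4 → no match — must end with `c`
5 → no match
6 → no match
7 → no match
8 → no match
9 → match
Total matched: 4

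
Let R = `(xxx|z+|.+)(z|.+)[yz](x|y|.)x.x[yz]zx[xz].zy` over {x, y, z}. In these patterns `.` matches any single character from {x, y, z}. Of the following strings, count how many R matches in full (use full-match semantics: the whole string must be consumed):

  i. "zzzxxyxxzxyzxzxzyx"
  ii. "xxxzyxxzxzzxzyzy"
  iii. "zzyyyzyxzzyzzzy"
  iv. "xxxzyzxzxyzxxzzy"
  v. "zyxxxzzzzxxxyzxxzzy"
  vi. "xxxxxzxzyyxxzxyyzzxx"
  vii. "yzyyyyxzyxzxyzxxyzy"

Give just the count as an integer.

4

i → no match — must end with "zy"
ii → match
iii → no match
iv → match
v → match
vi → no match — must end with "zy"
vii → match
Total matched: 4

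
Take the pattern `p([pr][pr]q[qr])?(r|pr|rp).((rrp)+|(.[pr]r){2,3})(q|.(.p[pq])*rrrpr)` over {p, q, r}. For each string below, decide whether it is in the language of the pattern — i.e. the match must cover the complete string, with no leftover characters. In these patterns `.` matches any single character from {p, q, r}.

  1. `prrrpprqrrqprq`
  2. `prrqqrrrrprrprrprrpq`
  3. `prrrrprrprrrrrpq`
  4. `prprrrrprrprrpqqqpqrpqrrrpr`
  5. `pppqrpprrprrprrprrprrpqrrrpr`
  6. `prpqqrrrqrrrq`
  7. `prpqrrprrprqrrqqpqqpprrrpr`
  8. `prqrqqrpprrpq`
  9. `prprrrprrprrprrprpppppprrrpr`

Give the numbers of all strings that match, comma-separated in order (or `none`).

2, 7, 9

1 → no match
2 → match
3 → no match
4 → no match
5 → no match
6 → no match
7 → match
8 → no match
9 → match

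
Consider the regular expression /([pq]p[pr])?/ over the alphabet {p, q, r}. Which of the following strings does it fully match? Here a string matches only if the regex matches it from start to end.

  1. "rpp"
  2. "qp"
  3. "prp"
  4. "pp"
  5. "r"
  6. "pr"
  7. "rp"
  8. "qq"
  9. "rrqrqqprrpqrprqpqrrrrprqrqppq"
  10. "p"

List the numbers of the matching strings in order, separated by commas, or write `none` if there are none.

none

1. "rpp" → no match
2. "qp" → no match
3. "prp" → no match
4. "pp" → no match
5. "r" → no match
6. "pr" → no match
7. "rp" → no match
8. "qq" → no match
9 → no match
10. "p" → no match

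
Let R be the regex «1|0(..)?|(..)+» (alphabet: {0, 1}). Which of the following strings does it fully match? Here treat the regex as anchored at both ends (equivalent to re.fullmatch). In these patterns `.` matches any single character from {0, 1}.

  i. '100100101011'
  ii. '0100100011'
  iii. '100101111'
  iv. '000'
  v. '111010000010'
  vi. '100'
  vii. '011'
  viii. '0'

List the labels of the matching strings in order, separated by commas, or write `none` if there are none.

i, ii, iv, v, vii, viii

i → match
ii → match
iii → no match
iv → match
v → match
vi → no match
vii → match
viii → match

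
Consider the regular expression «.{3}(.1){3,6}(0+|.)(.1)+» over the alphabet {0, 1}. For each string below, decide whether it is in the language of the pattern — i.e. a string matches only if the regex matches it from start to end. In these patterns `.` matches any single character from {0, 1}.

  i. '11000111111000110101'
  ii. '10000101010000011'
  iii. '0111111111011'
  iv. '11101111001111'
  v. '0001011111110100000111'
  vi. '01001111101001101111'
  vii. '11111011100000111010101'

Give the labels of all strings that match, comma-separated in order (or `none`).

i → no match
ii → no match
iii → no match
iv → no match
v → no match
vi → no match
vii → match

vii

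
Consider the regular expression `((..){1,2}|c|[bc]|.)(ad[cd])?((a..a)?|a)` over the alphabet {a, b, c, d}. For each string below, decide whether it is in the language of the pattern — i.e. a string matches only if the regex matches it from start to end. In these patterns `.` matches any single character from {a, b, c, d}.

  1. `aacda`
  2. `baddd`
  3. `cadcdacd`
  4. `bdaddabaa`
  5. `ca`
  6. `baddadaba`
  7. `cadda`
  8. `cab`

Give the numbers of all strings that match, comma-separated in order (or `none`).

1 → match
2 → no match
3 → no match
4 → match
5 → match
6 → no match
7 → match
8 → no match

1, 4, 5, 7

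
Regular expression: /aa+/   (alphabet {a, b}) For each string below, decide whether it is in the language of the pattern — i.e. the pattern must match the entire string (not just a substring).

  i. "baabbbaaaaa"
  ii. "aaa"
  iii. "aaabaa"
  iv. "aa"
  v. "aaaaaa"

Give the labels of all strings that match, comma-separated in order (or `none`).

ii, iv, v

i → no match — must start with "aa"
ii → match
iii → no match
iv → match
v → match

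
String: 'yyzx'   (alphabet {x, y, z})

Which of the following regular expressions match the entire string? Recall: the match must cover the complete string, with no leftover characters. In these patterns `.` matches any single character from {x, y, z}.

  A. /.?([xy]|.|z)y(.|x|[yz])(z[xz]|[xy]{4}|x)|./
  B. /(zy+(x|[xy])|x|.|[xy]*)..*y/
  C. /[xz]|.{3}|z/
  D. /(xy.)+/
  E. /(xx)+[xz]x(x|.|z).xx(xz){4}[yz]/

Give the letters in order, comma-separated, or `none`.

A → match
B → no match — must end with 'y'
C → no match
D → no match — must start with 'xy'
E → no match — must start with 'xx'

A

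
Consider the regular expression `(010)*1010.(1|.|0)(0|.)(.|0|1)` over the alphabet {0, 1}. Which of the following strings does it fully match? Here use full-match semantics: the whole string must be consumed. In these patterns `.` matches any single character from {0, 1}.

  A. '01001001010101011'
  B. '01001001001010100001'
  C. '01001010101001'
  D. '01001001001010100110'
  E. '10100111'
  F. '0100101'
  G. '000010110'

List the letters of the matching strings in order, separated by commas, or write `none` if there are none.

A, B, C, D, E

A → match
B → match
C → match
D → match
E → match
F → no match
G → no match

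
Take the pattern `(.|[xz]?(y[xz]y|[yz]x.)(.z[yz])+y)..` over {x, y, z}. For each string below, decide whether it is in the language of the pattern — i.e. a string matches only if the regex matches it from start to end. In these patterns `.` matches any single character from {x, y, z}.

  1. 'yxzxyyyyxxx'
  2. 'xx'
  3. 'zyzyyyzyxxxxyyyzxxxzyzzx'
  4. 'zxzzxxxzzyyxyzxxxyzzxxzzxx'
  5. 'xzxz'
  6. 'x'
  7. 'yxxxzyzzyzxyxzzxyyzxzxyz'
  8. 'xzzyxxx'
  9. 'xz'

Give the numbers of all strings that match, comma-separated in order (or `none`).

none

1 → no match
2 → no match
3 → no match
4 → no match
5 → no match
6 → no match
7 → no match
8 → no match
9 → no match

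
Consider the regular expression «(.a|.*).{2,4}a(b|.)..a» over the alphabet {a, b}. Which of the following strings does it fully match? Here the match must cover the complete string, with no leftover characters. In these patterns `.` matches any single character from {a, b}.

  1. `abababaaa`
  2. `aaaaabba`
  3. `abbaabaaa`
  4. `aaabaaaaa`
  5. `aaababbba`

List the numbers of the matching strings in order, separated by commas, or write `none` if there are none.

1, 2, 3, 4, 5

1 → match
2 → match
3 → match
4 → match
5 → match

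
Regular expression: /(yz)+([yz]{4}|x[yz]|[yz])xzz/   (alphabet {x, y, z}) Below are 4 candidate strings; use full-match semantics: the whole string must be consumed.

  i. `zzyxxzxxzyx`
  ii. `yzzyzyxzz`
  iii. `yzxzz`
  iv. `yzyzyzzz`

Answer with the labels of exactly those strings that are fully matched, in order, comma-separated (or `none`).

i → no match — must start with `yz`
ii → match
iii → no match
iv → no match — must end with `xzz`

ii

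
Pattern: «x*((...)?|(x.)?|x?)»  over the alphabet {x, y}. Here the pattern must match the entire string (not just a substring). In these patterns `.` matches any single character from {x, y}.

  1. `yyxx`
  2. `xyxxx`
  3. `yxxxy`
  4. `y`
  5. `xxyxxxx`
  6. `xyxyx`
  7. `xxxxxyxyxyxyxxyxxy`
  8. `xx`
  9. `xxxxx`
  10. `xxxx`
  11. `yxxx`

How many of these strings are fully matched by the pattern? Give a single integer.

3

1. `yyxx` → no match
2. `xyxxx` → no match
3. `yxxxy` → no match
4. `y` → no match
5. `xxyxxxx` → no match
6. `xyxyx` → no match
7 → no match
8. `xx` → match
9. `xxxxx` → match
10. `xxxx` → match
11. `yxxx` → no match
Total matched: 3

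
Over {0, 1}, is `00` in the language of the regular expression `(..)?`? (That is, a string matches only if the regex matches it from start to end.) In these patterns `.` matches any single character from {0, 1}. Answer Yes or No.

Yes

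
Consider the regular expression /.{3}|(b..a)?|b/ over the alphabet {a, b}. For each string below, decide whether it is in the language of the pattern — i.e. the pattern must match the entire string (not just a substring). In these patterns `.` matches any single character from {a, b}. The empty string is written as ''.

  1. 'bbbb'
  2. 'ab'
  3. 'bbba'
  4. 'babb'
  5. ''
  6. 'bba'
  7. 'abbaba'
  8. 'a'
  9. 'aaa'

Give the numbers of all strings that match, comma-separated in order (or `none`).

1 → no match
2 → no match
3 → match
4 → no match
5 → match
6 → match
7 → no match
8 → no match
9 → match

3, 5, 6, 9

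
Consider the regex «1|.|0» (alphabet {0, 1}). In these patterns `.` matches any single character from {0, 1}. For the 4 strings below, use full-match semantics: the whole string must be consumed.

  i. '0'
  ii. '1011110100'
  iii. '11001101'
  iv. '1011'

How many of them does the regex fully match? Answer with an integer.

i. '0' → match
ii. '1011110100' → no match
iii. '11001101' → no match
iv. '1011' → no match
Total matched: 1

1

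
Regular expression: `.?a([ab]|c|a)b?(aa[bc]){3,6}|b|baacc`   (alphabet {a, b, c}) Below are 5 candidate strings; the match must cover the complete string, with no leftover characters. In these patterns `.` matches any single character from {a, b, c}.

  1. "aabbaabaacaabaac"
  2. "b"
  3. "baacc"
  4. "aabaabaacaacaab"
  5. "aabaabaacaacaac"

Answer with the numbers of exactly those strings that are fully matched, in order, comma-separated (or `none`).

1, 2, 3, 4, 5

1 → match
2 → match
3 → match
4 → match
5 → match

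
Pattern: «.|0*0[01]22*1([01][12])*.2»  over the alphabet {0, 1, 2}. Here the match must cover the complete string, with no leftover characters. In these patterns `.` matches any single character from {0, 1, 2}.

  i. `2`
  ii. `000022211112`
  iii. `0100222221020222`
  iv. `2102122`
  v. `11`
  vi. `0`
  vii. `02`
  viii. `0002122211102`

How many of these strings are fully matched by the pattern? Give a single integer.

i. `2` → match
ii. `000022211112` → match
iii → no match
iv. `2102122` → no match
v. `11` → no match
vi. `0` → match
vii. `02` → no match
viii → no match
Total matched: 3

3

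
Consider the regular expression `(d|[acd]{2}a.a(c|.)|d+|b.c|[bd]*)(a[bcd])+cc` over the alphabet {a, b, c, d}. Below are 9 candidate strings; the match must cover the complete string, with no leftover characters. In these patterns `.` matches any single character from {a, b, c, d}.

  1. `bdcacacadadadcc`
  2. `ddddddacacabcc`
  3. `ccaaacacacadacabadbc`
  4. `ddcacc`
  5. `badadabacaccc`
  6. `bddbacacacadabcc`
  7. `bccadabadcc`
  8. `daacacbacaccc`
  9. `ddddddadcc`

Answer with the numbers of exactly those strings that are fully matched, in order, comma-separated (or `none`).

1, 2, 5, 6, 7, 9

1 → match
2 → match
3 → no match — must end with `cc`
4 → no match
5 → match
6 → match
7 → match
8 → no match
9 → match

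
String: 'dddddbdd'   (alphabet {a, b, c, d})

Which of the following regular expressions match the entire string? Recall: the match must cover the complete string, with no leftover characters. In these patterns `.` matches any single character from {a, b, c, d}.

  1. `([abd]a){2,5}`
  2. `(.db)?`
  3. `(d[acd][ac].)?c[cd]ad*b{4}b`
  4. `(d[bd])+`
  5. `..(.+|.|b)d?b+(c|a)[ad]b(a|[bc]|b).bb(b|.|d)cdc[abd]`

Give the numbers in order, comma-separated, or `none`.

1 → no match — must end with 'a'
2 → no match
3 → no match — must end with 'bb'
4 → match
5 → no match

4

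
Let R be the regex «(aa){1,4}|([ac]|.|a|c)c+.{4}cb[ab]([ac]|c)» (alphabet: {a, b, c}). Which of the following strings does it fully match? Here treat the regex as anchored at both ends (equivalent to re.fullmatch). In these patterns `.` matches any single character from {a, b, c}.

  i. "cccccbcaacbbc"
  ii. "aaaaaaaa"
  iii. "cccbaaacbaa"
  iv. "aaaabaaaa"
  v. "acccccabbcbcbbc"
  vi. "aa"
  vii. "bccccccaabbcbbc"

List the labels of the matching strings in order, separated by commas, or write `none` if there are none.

i → match
ii. "aaaaaaaa" → match
iii. "cccbaaacbaa" → match
iv. "aaaabaaaa" → no match
v → no match
vi. "aa" → match
vii → match

i, ii, iii, vi, vii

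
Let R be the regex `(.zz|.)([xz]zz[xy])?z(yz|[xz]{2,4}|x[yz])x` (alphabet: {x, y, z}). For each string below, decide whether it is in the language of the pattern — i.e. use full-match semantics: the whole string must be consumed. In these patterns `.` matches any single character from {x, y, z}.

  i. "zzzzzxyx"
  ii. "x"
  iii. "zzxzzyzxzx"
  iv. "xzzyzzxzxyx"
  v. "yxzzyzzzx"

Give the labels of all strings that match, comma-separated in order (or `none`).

i → no match
ii → no match
iii → no match
iv → no match
v → match

v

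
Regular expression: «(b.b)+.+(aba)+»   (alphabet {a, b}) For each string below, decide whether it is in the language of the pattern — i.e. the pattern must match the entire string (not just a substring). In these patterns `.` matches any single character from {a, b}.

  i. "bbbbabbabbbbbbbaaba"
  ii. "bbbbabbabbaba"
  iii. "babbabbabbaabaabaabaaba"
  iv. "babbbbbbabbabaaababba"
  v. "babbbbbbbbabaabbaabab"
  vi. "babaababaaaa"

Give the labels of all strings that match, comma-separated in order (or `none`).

i → match
ii → match
iii → match
iv → no match — must end with "aba"
v → no match — must end with "aba"
vi. "babaababaaaa" → no match — must end with "aba"

i, ii, iii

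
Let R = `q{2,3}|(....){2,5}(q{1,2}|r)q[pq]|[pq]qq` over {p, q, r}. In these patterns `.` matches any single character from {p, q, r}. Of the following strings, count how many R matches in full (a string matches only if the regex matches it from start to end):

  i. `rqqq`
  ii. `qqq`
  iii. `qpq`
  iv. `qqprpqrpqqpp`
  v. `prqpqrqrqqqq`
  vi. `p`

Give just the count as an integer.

i → no match
ii → match
iii → no match
iv → no match
v → match
vi → no match
Total matched: 2

2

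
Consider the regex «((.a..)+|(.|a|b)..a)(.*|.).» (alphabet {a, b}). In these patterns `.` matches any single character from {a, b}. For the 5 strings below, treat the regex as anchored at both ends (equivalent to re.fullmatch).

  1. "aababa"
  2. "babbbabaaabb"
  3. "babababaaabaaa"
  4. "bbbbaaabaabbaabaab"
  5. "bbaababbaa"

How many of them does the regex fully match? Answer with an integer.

1 → match
2 → match
3 → match
4 → no match
5 → match
Total matched: 4

4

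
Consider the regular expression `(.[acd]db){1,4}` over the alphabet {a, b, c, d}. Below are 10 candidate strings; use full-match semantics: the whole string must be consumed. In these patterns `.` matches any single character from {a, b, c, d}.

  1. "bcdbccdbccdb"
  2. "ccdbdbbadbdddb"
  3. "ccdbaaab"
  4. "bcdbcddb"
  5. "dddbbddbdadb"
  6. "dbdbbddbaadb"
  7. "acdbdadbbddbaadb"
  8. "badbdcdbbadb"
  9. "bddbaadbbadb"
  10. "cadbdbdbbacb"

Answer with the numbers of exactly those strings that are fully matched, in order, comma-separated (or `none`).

1, 4, 5, 7, 8, 9

1. "bcdbccdbccdb" → match
2 → no match
3. "ccdbaaab" → no match — must end with "db"
4. "bcdbcddb" → match
5. "dddbbddbdadb" → match
6. "dbdbbddbaadb" → no match
7 → match
8. "badbdcdbbadb" → match
9. "bddbaadbbadb" → match
10. "cadbdbdbbacb" → no match — must end with "db"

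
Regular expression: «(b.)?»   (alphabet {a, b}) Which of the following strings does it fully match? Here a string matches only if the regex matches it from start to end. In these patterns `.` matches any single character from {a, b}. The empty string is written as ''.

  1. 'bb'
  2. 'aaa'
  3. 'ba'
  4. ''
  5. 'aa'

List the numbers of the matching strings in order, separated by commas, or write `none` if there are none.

1 → match
2 → no match
3 → match
4 → match
5 → no match

1, 3, 4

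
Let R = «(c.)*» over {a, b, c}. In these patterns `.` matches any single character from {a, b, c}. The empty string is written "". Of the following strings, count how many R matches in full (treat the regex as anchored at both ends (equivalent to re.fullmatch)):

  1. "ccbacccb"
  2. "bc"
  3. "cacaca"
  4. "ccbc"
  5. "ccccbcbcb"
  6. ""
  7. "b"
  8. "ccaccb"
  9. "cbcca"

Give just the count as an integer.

2

1 → no match
2 → no match
3 → match
4 → no match
5 → no match
6 → match
7 → no match
8 → no match
9 → no match
Total matched: 2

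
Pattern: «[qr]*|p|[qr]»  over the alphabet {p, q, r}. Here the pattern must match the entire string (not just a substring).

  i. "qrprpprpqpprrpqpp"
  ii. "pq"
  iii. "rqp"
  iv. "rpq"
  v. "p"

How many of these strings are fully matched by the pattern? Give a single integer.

1

i → no match
ii. "pq" → no match
iii. "rqp" → no match
iv. "rpq" → no match
v. "p" → match
Total matched: 1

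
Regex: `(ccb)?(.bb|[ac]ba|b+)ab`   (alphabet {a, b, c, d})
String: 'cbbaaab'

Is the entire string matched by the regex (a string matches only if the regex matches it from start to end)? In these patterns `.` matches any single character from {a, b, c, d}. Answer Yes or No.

No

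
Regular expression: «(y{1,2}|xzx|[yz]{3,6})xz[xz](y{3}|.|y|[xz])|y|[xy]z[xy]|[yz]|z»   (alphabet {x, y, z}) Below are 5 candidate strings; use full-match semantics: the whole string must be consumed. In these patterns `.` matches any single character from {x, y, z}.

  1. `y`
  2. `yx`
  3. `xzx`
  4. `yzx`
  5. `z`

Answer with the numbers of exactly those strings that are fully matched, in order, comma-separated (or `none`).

1, 3, 4, 5

1 → match
2 → no match
3 → match
4 → match
5 → match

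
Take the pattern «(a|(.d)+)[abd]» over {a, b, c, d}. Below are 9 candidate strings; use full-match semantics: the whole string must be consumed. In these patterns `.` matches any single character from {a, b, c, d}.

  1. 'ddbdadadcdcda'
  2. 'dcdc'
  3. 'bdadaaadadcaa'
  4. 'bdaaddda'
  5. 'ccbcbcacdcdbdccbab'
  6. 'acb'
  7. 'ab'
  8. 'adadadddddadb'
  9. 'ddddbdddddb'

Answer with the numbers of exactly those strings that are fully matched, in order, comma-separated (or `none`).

1 → match
2 → no match
3 → no match
4 → no match
5 → no match
6 → no match
7 → match
8 → match
9 → match

1, 7, 8, 9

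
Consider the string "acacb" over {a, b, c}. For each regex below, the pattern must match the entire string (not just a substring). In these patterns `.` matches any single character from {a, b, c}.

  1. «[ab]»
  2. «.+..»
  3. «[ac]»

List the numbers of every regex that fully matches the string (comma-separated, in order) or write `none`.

1 → no match
2 → match
3 → no match

2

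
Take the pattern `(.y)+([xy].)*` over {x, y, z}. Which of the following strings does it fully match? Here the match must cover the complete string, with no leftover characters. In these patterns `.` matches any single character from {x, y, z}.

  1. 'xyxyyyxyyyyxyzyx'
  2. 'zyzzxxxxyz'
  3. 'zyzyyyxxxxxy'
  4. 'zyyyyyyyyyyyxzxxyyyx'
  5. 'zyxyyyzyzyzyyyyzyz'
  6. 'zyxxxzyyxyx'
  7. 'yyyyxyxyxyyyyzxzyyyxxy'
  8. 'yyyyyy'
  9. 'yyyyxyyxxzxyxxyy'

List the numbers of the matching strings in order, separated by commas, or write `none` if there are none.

1 → match
2 → no match
3 → match
4 → match
5 → match
6 → no match
7 → match
8 → match
9 → match

1, 3, 4, 5, 7, 8, 9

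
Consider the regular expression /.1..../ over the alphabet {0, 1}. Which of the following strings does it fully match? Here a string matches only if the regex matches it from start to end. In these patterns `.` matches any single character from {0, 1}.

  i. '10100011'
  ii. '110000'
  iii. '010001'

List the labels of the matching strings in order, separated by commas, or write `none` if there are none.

i → no match
ii → match
iii → match

ii, iii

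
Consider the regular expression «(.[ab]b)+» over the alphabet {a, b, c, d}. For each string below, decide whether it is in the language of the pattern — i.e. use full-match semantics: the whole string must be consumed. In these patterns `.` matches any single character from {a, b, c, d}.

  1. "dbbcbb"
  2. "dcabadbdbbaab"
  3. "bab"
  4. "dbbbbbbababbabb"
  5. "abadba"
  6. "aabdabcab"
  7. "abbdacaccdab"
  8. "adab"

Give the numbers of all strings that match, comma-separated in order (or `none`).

1 → match
2 → no match
3 → match
4 → match
5 → no match — must end with "b"
6 → match
7 → no match
8 → no match

1, 3, 4, 6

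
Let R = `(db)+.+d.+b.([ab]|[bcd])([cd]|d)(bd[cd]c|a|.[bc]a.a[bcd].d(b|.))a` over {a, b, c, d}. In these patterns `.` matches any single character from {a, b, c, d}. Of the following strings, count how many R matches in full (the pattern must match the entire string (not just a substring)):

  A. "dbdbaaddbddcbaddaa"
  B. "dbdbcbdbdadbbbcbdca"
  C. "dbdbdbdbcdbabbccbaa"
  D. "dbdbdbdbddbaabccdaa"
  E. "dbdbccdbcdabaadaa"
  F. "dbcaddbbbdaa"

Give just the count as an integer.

A → match
B → no match
C → no match
D → match
E → match
F → match
Total matched: 4

4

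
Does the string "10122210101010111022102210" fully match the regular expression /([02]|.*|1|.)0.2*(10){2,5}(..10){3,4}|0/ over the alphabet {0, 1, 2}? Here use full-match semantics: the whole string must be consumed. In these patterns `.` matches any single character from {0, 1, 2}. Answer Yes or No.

Yes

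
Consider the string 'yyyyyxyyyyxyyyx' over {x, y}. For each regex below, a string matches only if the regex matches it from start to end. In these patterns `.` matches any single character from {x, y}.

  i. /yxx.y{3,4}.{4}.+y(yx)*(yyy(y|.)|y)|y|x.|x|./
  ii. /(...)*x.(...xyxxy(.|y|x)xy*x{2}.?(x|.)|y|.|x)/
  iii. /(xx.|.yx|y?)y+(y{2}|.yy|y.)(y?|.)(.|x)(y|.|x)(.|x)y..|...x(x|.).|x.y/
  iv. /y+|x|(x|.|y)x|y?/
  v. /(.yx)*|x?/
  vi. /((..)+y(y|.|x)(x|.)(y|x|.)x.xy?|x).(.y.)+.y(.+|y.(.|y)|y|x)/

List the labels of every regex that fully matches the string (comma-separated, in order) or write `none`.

i → no match
ii → no match
iii → match
iv → no match
v → no match
vi → no match

iii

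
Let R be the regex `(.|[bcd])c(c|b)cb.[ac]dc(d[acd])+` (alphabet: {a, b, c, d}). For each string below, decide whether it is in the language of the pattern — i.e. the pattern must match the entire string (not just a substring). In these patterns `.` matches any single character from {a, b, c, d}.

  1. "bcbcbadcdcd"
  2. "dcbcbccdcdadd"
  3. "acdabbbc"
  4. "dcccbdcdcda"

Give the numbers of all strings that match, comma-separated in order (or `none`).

2, 4

1 → no match
2 → match
3 → no match
4 → match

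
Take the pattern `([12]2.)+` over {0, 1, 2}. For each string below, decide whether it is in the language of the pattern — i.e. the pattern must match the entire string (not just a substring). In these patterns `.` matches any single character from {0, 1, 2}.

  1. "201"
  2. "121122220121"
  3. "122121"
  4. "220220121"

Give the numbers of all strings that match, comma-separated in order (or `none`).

1. "201" → no match
2. "121122220121" → match
3. "122121" → match
4. "220220121" → match

2, 3, 4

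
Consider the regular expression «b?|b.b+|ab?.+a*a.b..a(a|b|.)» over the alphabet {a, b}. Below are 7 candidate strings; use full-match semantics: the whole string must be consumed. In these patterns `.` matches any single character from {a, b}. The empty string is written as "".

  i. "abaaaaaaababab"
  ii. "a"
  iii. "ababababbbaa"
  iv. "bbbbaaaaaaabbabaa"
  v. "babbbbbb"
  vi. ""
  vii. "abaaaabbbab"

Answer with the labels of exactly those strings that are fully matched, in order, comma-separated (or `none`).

i, v, vi, vii

i → match
ii → no match
iii → no match
iv → no match
v → match
vi → match
vii → match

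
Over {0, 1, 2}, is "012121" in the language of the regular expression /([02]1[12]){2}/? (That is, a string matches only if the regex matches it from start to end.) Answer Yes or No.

No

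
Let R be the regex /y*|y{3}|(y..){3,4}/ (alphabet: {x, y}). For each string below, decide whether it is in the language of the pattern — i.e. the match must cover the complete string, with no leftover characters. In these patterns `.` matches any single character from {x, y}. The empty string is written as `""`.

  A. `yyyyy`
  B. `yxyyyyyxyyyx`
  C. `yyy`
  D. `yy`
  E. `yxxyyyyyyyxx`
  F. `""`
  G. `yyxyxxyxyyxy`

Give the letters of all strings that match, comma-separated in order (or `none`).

A, B, C, D, E, F, G

A → match
B → match
C → match
D → match
E → match
F → match
G → match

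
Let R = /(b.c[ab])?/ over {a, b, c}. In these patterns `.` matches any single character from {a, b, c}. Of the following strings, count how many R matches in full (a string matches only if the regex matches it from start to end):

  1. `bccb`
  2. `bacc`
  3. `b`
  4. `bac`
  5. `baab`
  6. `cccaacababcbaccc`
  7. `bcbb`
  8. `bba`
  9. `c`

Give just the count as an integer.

1 → match
2 → no match
3 → no match
4 → no match
5 → no match
6 → no match
7 → no match
8 → no match
9 → no match
Total matched: 1

1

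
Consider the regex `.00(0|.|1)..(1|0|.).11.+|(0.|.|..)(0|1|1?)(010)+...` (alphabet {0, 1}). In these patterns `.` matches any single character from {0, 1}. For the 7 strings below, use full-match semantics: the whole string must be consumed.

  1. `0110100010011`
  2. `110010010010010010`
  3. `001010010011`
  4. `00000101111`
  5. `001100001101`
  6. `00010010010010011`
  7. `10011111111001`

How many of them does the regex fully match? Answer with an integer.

1 → no match
2 → match
3. `001010010011` → match
4. `00000101111` → match
5. `001100001101` → no match
6 → match
7 → match
Total matched: 5

5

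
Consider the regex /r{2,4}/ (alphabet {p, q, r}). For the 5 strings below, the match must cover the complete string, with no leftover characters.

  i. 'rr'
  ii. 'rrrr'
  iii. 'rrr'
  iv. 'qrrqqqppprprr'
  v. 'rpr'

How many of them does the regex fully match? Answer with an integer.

i → match
ii → match
iii → match
iv → no match — must start with 'r'
v → no match
Total matched: 3

3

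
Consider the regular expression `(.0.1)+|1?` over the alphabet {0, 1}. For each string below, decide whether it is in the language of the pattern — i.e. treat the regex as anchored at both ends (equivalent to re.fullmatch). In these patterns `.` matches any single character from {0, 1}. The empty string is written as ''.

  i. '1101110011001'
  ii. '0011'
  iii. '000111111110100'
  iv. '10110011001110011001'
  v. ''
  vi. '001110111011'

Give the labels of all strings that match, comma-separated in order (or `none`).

i → no match
ii. '0011' → match
iii → no match
iv → match
v. '' → match
vi. '001110111011' → match

ii, iv, v, vi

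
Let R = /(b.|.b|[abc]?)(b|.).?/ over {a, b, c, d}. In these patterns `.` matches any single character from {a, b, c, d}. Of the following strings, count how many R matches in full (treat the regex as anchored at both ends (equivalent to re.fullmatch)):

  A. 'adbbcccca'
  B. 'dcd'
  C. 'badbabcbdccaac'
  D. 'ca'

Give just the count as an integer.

1

A. 'adbbcccca' → no match
B. 'dcd' → no match
C → no match
D. 'ca' → match
Total matched: 1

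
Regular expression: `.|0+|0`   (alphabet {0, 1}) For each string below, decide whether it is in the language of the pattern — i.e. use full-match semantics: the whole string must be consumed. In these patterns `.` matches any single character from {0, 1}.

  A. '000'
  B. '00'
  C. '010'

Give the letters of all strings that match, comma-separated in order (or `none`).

A, B

A → match
B → match
C → no match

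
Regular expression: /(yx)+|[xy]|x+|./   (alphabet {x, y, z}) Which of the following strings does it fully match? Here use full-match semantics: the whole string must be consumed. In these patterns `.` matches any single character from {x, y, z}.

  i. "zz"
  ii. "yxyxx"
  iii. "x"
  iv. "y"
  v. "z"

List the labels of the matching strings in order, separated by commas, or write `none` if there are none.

i → no match
ii → no match
iii → match
iv → match
v → match

iii, iv, v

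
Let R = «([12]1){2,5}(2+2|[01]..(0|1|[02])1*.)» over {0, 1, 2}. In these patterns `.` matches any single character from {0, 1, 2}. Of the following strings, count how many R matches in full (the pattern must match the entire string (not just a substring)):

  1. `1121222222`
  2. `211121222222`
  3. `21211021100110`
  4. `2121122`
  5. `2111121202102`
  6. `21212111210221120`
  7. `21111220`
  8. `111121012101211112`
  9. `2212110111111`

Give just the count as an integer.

1 → match
2 → match
3 → no match
4 → no match
5 → no match
6 → no match
7 → no match
8 → no match
9 → no match
Total matched: 2

2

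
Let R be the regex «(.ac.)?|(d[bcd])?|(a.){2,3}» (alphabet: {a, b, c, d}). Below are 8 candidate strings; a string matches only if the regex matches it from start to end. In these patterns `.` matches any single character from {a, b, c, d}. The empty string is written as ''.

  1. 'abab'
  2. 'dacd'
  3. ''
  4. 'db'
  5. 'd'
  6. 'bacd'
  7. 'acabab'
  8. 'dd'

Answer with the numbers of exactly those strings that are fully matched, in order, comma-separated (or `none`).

1, 2, 3, 4, 6, 7, 8

1 → match
2 → match
3 → match
4 → match
5 → no match
6 → match
7 → match
8 → match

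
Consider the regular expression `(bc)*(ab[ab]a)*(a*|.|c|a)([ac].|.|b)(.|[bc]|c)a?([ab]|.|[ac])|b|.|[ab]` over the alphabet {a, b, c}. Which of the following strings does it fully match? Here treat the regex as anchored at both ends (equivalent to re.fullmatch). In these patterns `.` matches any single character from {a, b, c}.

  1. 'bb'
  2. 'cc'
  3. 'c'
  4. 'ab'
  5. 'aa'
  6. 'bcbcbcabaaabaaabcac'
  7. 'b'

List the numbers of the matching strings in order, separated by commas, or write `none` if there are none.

1 → no match
2 → no match
3 → match
4 → no match
5 → no match
6 → match
7 → match

3, 6, 7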